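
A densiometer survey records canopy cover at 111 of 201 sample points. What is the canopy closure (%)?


Formula: Canopy closure = covered points / total points * 100
Closure = 111 / 201 * 100
Closure = 0.5522 * 100 = 55.2%

55.2


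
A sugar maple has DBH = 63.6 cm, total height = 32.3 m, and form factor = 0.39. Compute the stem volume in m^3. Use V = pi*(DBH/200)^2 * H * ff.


Formula: V = pi * (DBH/200)^2 * H * ff
Radius = DBH/200 = 63.6/200 = 0.318 m
Radius^2 = 0.318^2 = 0.101124 m^2
V = pi * 0.101124 * 32.3 * 0.39
V = 4.002 m^3

4.002


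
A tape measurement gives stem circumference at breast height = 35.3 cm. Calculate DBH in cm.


Formula: DBH = C / pi
DBH = 35.3 / pi
pi = 3.14159...
DBH = 11.2 cm

11.2


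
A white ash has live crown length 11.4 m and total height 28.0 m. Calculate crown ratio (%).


Formula: Crown Ratio = (Crown Length / Total Height) * 100
CR = (11.4 m / 28.0 m) * 100
CR = 0.4071 * 100 = 40.7%

40.7


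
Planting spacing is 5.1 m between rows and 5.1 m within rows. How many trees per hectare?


Formula: TPH = 10000 m^2/ha / (spacing_x * spacing_y)
Area per tree = 5.1 m * 5.1 m = 26.01 m^2
TPH = 10000 / 26.01 = 384 trees/ha

384


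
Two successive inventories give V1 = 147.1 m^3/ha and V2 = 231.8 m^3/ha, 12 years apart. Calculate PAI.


Formula: PAI = (V_T2 - V_T1) / (T2 - T1)
Volume increment = 231.8 - 147.1 = 84.7 m^3/ha
PAI = 84.7 / 12 = 7.06 m^3/ha/year

7.06


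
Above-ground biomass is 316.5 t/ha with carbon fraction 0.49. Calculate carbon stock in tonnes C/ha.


Formula: Carbon Stock = Biomass * Carbon Fraction
C = 316.5 t/ha * 0.49
C = 155.1 t C/ha

155.1


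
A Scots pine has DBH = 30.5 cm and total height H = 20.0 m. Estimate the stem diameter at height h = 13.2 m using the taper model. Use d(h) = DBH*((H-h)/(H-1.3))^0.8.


Taper: d(h) = DBH * ((H - h) / (H - 1.3))^0.8
Numerator = H - h = 20.0 - 13.2 = 6.8 m
Denominator = H - 1.3 = 20.0 - 1.3 = 18.7 m
Ratio = 6.8 / 18.7 = 0.36364
d = 30.5 * 0.36364^0.8 = 13.6 cm

13.6


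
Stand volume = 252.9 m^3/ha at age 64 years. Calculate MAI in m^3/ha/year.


Formula: MAI = Total Volume / Stand Age
MAI = 252.9 m^3/ha / 64 years
MAI = 3.95 m^3/ha/year

3.95


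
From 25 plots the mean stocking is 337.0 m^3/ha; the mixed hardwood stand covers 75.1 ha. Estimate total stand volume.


Formula: Total Volume = Mean Volume per ha * Total Area
Total Volume = 337.0 m^3/ha * 75.1 ha
Total Volume = 25309 m^3

25309


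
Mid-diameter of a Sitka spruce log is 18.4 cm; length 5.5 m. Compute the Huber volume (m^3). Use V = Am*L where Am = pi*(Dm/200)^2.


Huber: V = Am * L,  Am = pi*(Dm/200)^2
Am = pi*(18.4/200)^2 = 0.02659 m^2
V = 0.02659*5.5 = 0.1462 m^3

0.1462


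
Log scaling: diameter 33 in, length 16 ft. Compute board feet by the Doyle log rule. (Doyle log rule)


Doyle: BF = (D - 4)^2 * L / 16
Adjusted diameter = 33 - 4 = 29 in
(D-4)^2 = 29^2 = 841
BF = 841 * 16 / 16 = 841 BF

841


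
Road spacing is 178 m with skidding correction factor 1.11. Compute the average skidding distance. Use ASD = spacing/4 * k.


Formula: ASD = (spacing / 4) * correction
Uncorrected distance = spacing / 4 = 178 / 4 = 44.5 m
ASD = 44.5 * 1.11 = 49 m

49


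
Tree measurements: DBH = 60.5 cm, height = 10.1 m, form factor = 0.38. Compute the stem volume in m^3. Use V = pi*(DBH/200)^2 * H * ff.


Formula: V = pi * (DBH/200)^2 * H * ff
Radius = DBH/200 = 60.5/200 = 0.3025 m
Radius^2 = 0.3025^2 = 0.09150625 m^2
V = pi * 0.09150625 * 10.1 * 0.38
V = 1.103 m^3

1.103


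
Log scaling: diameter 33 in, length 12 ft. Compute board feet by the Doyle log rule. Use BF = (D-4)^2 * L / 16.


Doyle: BF = (D - 4)^2 * L / 16
Adjusted diameter = 33 - 4 = 29 in
(D-4)^2 = 29^2 = 841
BF = 841 * 12 / 16 = 631 BF

631


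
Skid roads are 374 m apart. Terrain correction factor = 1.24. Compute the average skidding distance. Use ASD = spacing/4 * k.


Formula: ASD = (spacing / 4) * correction
Uncorrected distance = spacing / 4 = 374 / 4 = 93.5 m
ASD = 93.5 * 1.24 = 116 m

116


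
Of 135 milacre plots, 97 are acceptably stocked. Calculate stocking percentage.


Formula: Stocking % = stocked plots / total plots * 100
Stocking = 97 / 135 * 100
Stocking = 0.7185 * 100 = 71.9%

71.9


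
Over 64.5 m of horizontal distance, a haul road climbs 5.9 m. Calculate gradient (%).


Formula: Gradient = rise / run * 100
Gradient = 5.9 / 64.5 * 100 = 9.1%

9.1


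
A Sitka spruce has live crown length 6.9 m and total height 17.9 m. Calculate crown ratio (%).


Formula: Crown Ratio = (Crown Length / Total Height) * 100
CR = (6.9 m / 17.9 m) * 100
CR = 0.3855 * 100 = 38.5%

38.5


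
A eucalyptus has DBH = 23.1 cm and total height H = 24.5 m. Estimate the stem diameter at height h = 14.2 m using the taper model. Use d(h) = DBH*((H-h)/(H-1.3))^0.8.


Taper: d(h) = DBH * ((H - h) / (H - 1.3))^0.8
Numerator = H - h = 24.5 - 14.2 = 10.3 m
Denominator = H - 1.3 = 24.5 - 1.3 = 23.2 m
Ratio = 10.3 / 23.2 = 0.44397
d = 23.1 * 0.44397^0.8 = 12.1 cm

12.1


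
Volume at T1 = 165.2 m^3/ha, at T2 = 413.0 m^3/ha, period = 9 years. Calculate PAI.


Formula: PAI = (V_T2 - V_T1) / (T2 - T1)
Volume increment = 413.0 - 165.2 = 247.8 m^3/ha
PAI = 247.8 / 9 = 27.53 m^3/ha/year

27.53


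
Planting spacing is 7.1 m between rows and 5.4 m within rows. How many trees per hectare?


Formula: TPH = 10000 m^2/ha / (spacing_x * spacing_y)
Area per tree = 7.1 m * 5.4 m = 38.34 m^2
TPH = 10000 / 38.34 = 261 trees/ha

261


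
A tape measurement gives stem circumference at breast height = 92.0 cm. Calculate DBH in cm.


Formula: DBH = C / pi
DBH = 92.0 / pi
pi = 3.14159...
DBH = 29.3 cm

29.3


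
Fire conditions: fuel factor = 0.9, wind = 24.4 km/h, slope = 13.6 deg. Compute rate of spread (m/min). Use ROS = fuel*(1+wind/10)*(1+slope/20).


Formula: ROS = fuel * (1 + wind/10) * (1 + slope/20)
Wind factor = 1 + 24.4/10 = 3.44
Slope factor = 1 + 13.6/20 = 1.68
ROS = 0.9 * 3.44 * 1.68 = 5.2 m/min

5.2


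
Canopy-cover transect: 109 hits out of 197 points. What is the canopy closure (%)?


Formula: Canopy closure = covered points / total points * 100
Closure = 109 / 197 * 100
Closure = 0.5533 * 100 = 55.3%

55.3


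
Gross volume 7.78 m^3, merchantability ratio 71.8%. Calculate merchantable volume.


Formula: MV = V_total * (merchantable_pct / 100)
Merchantable fraction = 71.8% / 100 = 0.718
MV = 7.78 m^3 * 0.718 = 5.586 m^3

5.586


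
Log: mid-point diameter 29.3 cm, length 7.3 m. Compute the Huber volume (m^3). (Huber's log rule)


Huber: V = Am * L,  Am = pi*(Dm/200)^2
Am = pi*(29.3/200)^2 = 0.067426 m^2
V = 0.067426*7.3 = 0.4922 m^3

0.4922


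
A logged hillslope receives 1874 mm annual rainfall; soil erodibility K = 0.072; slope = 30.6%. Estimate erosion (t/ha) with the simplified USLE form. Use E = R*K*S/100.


Formula: E = R * K * S / 100  (simplified USLE)
R * K = 1874 * 0.072 = 134.928
E = 134.928 * 30.6 / 100 = 41.29 t/ha

41.29


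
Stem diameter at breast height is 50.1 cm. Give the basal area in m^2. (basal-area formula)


Formula: BA = pi * (DBH/2)^2 / 10000  (cm^2 to m^2)
Radius = DBH/2 = 50.1/2 = 25.05 cm
BA = pi * 25.05^2 / 10000
   = 1971.3572 cm^2 / 10000
   = 0.1971 m^2

0.1971


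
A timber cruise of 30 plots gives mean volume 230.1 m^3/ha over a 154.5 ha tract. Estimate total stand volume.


Formula: Total Volume = Mean Volume per ha * Total Area
Total Volume = 230.1 m^3/ha * 154.5 ha
Total Volume = 35550 m^3

35550


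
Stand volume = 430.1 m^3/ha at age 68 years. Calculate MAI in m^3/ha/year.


Formula: MAI = Total Volume / Stand Age
MAI = 430.1 m^3/ha / 68 years
MAI = 6.33 m^3/ha/year

6.33


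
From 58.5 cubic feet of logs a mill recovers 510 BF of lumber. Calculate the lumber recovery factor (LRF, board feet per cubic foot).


Formula: LRF = Lumber Output (BF) / Log Input (ft^3)
LRF = 510 BF / 58.5 ft^3
LRF = 8.72 BF/ft^3

8.72


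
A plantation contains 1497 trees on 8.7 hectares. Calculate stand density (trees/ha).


Formula: Stand Density = N_trees / Area_ha
Density = 1497 trees / 8.7 ha
Density = 172 trees/ha

172


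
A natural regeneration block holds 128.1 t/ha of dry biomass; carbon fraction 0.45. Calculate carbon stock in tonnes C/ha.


Formula: Carbon Stock = Biomass * Carbon Fraction
C = 128.1 t/ha * 0.45
C = 57.6 t C/ha

57.6


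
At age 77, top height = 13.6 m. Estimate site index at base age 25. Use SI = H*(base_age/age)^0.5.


Formula: SI = H_dom * (base_age / age)^0.5
Age ratio = 25 / 77 = 0.32468
sqrt(age_ratio) = 0.5698
SI = 13.6 * 0.5698 = 7.7 m

7.7


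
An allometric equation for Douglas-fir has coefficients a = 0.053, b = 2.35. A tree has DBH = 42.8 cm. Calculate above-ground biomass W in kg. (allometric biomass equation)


Formula: W = a * DBH^b  (allometric power law)
DBH^b = 42.8^2.35 = 6821.7038
W = 0.053 * 6821.7038 = 361.6 kg

361.6


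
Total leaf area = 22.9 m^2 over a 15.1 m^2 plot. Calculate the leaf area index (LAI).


Formula: LAI = total leaf area / ground area  (dimensionless)
LAI = 22.9 m^2 / 15.1 m^2
LAI = 1.52

1.52


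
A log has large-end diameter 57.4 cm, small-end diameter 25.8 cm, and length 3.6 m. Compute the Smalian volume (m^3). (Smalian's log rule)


Smalian: V = (A1 + A2)/2 * L,  A = pi*(D/200)^2
A1 = pi*(57.4/200)^2 = 0.25877 m^2
A2 = pi*(25.8/200)^2 = 0.052279 m^2
V = (0.25877+0.052279)/2*3.6 = 0.5599 m^3

0.5599


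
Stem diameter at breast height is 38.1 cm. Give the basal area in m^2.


Formula: BA = pi * (DBH/2)^2 / 10000  (cm^2 to m^2)
Radius = DBH/2 = 38.1/2 = 19.05 cm
BA = pi * 19.05^2 / 10000
   = 1140.0918 cm^2 / 10000
   = 0.114 m^2

0.114


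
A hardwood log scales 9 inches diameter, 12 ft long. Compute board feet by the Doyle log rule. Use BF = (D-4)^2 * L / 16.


Doyle: BF = (D - 4)^2 * L / 16
Adjusted diameter = 9 - 4 = 5 in
(D-4)^2 = 5^2 = 25
BF = 25 * 12 / 16 = 19 BF

19


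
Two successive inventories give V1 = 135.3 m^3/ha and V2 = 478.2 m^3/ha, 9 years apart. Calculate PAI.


Formula: PAI = (V_T2 - V_T1) / (T2 - T1)
Volume increment = 478.2 - 135.3 = 342.9 m^3/ha
PAI = 342.9 / 9 = 38.1 m^3/ha/year

38.1


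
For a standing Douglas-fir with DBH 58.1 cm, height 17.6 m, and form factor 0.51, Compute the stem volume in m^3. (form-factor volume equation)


Formula: V = pi * (DBH/200)^2 * H * ff
Radius = DBH/200 = 58.1/200 = 0.2905 m
Radius^2 = 0.2905^2 = 0.08439025 m^2
V = pi * 0.08439025 * 17.6 * 0.51
V = 2.38 m^3

2.38


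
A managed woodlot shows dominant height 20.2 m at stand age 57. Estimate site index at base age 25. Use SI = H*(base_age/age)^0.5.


Formula: SI = H_dom * (base_age / age)^0.5
Age ratio = 25 / 57 = 0.4386
sqrt(age_ratio) = 0.66227
SI = 20.2 * 0.66227 = 13.4 m

13.4


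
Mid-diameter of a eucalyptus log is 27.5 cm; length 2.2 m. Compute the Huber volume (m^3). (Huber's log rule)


Huber: V = Am * L,  Am = pi*(Dm/200)^2
Am = pi*(27.5/200)^2 = 0.059396 m^2
V = 0.059396*2.2 = 0.1307 m^3

0.1307


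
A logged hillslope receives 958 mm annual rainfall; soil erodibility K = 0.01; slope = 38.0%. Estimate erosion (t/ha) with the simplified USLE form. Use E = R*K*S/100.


Formula: E = R * K * S / 100  (simplified USLE)
R * K = 958 * 0.01 = 9.58
E = 9.58 * 38.0 / 100 = 3.64 t/ha

3.64


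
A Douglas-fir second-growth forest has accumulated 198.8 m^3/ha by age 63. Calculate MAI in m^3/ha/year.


Formula: MAI = Total Volume / Stand Age
MAI = 198.8 m^3/ha / 63 years
MAI = 3.16 m^3/ha/year

3.16


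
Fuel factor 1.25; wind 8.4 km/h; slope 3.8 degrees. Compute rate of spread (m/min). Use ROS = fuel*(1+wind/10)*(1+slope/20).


Formula: ROS = fuel * (1 + wind/10) * (1 + slope/20)
Wind factor = 1 + 8.4/10 = 1.84
Slope factor = 1 + 3.8/20 = 1.19
ROS = 1.25 * 1.84 * 1.19 = 2.74 m/min

2.74


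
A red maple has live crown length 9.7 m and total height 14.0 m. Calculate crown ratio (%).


Formula: Crown Ratio = (Crown Length / Total Height) * 100
CR = (9.7 m / 14.0 m) * 100
CR = 0.6929 * 100 = 69.3%

69.3


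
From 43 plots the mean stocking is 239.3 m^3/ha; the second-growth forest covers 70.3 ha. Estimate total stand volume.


Formula: Total Volume = Mean Volume per ha * Total Area
Total Volume = 239.3 m^3/ha * 70.3 ha
Total Volume = 16823 m^3

16823


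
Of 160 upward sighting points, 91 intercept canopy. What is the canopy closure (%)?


Formula: Canopy closure = covered points / total points * 100
Closure = 91 / 160 * 100
Closure = 0.5687 * 100 = 56.9%

56.9


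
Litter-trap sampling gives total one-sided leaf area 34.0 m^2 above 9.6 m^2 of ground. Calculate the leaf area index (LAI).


Formula: LAI = total leaf area / ground area  (dimensionless)
LAI = 34.0 m^2 / 9.6 m^2
LAI = 3.54

3.54


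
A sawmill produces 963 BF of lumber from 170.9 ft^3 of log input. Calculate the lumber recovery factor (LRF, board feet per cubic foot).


Formula: LRF = Lumber Output (BF) / Log Input (ft^3)
LRF = 963 BF / 170.9 ft^3
LRF = 5.63 BF/ft^3

5.63


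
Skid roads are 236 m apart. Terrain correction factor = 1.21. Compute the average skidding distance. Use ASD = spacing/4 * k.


Formula: ASD = (spacing / 4) * correction
Uncorrected distance = spacing / 4 = 236 / 4 = 59 m
ASD = 59 * 1.21 = 71 m

71


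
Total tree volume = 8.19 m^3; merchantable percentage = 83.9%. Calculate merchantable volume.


Formula: MV = V_total * (merchantable_pct / 100)
Merchantable fraction = 83.9% / 100 = 0.839
MV = 8.19 m^3 * 0.839 = 6.871 m^3

6.871


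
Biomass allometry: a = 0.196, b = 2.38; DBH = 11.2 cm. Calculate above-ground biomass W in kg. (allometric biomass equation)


Formula: W = a * DBH^b  (allometric power law)
DBH^b = 11.2^2.38 = 314.1513
W = 0.196 * 314.1513 = 61.6 kg

61.6


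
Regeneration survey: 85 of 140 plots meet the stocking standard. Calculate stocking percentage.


Formula: Stocking % = stocked plots / total plots * 100
Stocking = 85 / 140 * 100
Stocking = 0.6071 * 100 = 60.7%

60.7


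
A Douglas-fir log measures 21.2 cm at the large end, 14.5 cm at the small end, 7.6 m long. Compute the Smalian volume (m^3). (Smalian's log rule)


Smalian: V = (A1 + A2)/2 * L,  A = pi*(D/200)^2
A1 = pi*(21.2/200)^2 = 0.035299 m^2
A2 = pi*(14.5/200)^2 = 0.016513 m^2
V = (0.035299+0.016513)/2*7.6 = 0.1969 m^3

0.1969


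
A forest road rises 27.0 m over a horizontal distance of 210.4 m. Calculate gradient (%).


Formula: Gradient = rise / run * 100
Gradient = 27.0 / 210.4 * 100 = 12.8%

12.8


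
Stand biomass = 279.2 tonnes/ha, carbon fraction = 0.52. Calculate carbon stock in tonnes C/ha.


Formula: Carbon Stock = Biomass * Carbon Fraction
C = 279.2 t/ha * 0.52
C = 145.2 t C/ha

145.2


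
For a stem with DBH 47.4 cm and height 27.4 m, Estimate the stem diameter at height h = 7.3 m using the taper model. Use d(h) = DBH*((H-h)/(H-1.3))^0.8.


Taper: d(h) = DBH * ((H - h) / (H - 1.3))^0.8
Numerator = H - h = 27.4 - 7.3 = 20.1 m
Denominator = H - 1.3 = 27.4 - 1.3 = 26.1 m
Ratio = 20.1 / 26.1 = 0.77011
d = 47.4 * 0.77011^0.8 = 38.5 cm

38.5


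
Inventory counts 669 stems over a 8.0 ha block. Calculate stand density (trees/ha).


Formula: Stand Density = N_trees / Area_ha
Density = 669 trees / 8.0 ha
Density = 84 trees/ha

84


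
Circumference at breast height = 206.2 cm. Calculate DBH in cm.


Formula: DBH = C / pi
DBH = 206.2 / pi
pi = 3.14159...
DBH = 65.6 cm

65.6


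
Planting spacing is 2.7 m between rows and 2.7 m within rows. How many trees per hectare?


Formula: TPH = 10000 m^2/ha / (spacing_x * spacing_y)
Area per tree = 2.7 m * 2.7 m = 7.29 m^2
TPH = 10000 / 7.29 = 1372 trees/ha

1372


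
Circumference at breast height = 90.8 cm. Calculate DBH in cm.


Formula: DBH = C / pi
DBH = 90.8 / pi
pi = 3.14159...
DBH = 28.9 cm

28.9


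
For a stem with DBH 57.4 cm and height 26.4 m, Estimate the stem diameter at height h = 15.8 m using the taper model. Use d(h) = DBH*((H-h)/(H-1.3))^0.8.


Taper: d(h) = DBH * ((H - h) / (H - 1.3))^0.8
Numerator = H - h = 26.4 - 15.8 = 10.6 m
Denominator = H - 1.3 = 26.4 - 1.3 = 25.1 m
Ratio = 10.6 / 25.1 = 0.42231
d = 57.4 * 0.42231^0.8 = 28.8 cm

28.8


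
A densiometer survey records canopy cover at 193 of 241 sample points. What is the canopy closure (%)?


Formula: Canopy closure = covered points / total points * 100
Closure = 193 / 241 * 100
Closure = 0.8008 * 100 = 80.1%

80.1


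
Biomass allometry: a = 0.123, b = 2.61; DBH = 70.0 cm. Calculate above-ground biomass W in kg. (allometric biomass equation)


Formula: W = a * DBH^b  (allometric power law)
DBH^b = 70.0^2.61 = 65419.2987
W = 0.123 * 65419.2987 = 8046.6 kg

8046.6


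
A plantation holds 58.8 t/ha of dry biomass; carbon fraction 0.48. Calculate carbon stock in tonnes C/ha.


Formula: Carbon Stock = Biomass * Carbon Fraction
C = 58.8 t/ha * 0.48
C = 28.2 t C/ha

28.2


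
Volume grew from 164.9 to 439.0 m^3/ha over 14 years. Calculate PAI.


Formula: PAI = (V_T2 - V_T1) / (T2 - T1)
Volume increment = 439.0 - 164.9 = 274.1 m^3/ha
PAI = 274.1 / 14 = 19.58 m^3/ha/year

19.58


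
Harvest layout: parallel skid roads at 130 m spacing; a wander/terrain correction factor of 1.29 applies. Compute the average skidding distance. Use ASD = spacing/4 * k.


Formula: ASD = (spacing / 4) * correction
Uncorrected distance = spacing / 4 = 130 / 4 = 32.5 m
ASD = 32.5 * 1.29 = 42 m

42


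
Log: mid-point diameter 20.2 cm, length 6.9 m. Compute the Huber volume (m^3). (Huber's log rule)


Huber: V = Am * L,  Am = pi*(Dm/200)^2
Am = pi*(20.2/200)^2 = 0.032047 m^2
V = 0.032047*6.9 = 0.2211 m^3

0.2211


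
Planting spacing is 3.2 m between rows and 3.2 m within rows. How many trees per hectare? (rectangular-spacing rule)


Formula: TPH = 10000 m^2/ha / (spacing_x * spacing_y)
Area per tree = 3.2 m * 3.2 m = 10.24 m^2
TPH = 10000 / 10.24 = 977 trees/ha

977


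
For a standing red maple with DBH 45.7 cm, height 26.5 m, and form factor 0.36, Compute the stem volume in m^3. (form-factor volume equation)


Formula: V = pi * (DBH/200)^2 * H * ff
Radius = DBH/200 = 45.7/200 = 0.2285 m
Radius^2 = 0.2285^2 = 0.05221225 m^2
V = pi * 0.05221225 * 26.5 * 0.36
V = 1.565 m^3

1.565


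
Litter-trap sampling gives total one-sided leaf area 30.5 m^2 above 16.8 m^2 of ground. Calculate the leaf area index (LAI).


Formula: LAI = total leaf area / ground area  (dimensionless)
LAI = 30.5 m^2 / 16.8 m^2
LAI = 1.82

1.82


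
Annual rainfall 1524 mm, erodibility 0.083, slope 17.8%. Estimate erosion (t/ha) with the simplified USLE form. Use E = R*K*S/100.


Formula: E = R * K * S / 100  (simplified USLE)
R * K = 1524 * 0.083 = 126.492
E = 126.492 * 17.8 / 100 = 22.52 t/ha

22.52


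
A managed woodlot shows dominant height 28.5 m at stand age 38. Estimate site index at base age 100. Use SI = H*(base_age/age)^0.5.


Formula: SI = H_dom * (base_age / age)^0.5
Age ratio = 100 / 38 = 2.63158
sqrt(age_ratio) = 1.62221
SI = 28.5 * 1.62221 = 46.2 m

46.2


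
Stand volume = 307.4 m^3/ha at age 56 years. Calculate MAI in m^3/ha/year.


Formula: MAI = Total Volume / Stand Age
MAI = 307.4 m^3/ha / 56 years
MAI = 5.49 m^3/ha/year

5.49


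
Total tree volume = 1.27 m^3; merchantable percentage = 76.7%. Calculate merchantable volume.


Formula: MV = V_total * (merchantable_pct / 100)
Merchantable fraction = 76.7% / 100 = 0.767
MV = 1.27 m^3 * 0.767 = 0.974 m^3

0.974


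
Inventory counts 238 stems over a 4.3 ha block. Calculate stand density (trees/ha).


Formula: Stand Density = N_trees / Area_ha
Density = 238 trees / 4.3 ha
Density = 55 trees/ha

55


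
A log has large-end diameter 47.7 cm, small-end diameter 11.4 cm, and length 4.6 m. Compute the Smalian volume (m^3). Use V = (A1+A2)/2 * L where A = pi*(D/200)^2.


Smalian: V = (A1 + A2)/2 * L,  A = pi*(D/200)^2
A1 = pi*(47.7/200)^2 = 0.178701 m^2
A2 = pi*(11.4/200)^2 = 0.010207 m^2
V = (0.178701+0.010207)/2*4.6 = 0.4345 m^3

0.4345


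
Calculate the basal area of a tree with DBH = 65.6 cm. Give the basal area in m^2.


Formula: BA = pi * (DBH/2)^2 / 10000  (cm^2 to m^2)
Radius = DBH/2 = 65.6/2 = 32.8 cm
BA = pi * 32.8^2 / 10000
   = 3379.851 cm^2 / 10000
   = 0.338 m^2

0.338


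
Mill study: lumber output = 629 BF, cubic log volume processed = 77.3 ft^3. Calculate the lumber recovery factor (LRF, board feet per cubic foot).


Formula: LRF = Lumber Output (BF) / Log Input (ft^3)
LRF = 629 BF / 77.3 ft^3
LRF = 8.14 BF/ft^3

8.14


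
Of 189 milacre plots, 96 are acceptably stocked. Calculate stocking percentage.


Formula: Stocking % = stocked plots / total plots * 100
Stocking = 96 / 189 * 100
Stocking = 0.5079 * 100 = 50.8%

50.8


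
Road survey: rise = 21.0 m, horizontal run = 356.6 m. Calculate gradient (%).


Formula: Gradient = rise / run * 100
Gradient = 21.0 / 356.6 * 100 = 5.9%

5.9


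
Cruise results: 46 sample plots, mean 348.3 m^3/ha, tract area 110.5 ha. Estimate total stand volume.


Formula: Total Volume = Mean Volume per ha * Total Area
Total Volume = 348.3 m^3/ha * 110.5 ha
Total Volume = 38487 m^3

38487


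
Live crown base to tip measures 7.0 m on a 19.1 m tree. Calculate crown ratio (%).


Formula: Crown Ratio = (Crown Length / Total Height) * 100
CR = (7.0 m / 19.1 m) * 100
CR = 0.3665 * 100 = 36.6%

36.6


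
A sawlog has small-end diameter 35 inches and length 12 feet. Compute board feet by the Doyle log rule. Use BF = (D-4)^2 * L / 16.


Doyle: BF = (D - 4)^2 * L / 16
Adjusted diameter = 35 - 4 = 31 in
(D-4)^2 = 31^2 = 961
BF = 961 * 12 / 16 = 721 BF

721


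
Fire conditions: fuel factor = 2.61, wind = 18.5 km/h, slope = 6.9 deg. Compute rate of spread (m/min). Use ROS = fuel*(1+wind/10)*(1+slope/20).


Formula: ROS = fuel * (1 + wind/10) * (1 + slope/20)
Wind factor = 1 + 18.5/10 = 2.85
Slope factor = 1 + 6.9/20 = 1.345
ROS = 2.61 * 2.85 * 1.345 = 10.0 m/min

10.0


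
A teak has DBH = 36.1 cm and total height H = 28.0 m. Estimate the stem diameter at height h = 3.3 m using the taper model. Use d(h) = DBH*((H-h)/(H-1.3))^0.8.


Taper: d(h) = DBH * ((H - h) / (H - 1.3))^0.8
Numerator = H - h = 28.0 - 3.3 = 24.7 m
Denominator = H - 1.3 = 28.0 - 1.3 = 26.7 m
Ratio = 24.7 / 26.7 = 0.92509
d = 36.1 * 0.92509^0.8 = 33.9 cm

33.9


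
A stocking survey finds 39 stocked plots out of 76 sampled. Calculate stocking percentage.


Formula: Stocking % = stocked plots / total plots * 100
Stocking = 39 / 76 * 100
Stocking = 0.5132 * 100 = 51.3%

51.3


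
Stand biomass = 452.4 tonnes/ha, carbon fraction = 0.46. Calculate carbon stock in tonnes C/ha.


Formula: Carbon Stock = Biomass * Carbon Fraction
C = 452.4 t/ha * 0.46
C = 208.1 t C/ha

208.1


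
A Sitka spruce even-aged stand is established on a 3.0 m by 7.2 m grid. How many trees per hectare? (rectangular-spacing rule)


Formula: TPH = 10000 m^2/ha / (spacing_x * spacing_y)
Area per tree = 3.0 m * 7.2 m = 21.6 m^2
TPH = 10000 / 21.6 = 463 trees/ha

463


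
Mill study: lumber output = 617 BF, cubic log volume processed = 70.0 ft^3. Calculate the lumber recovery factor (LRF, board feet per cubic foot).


Formula: LRF = Lumber Output (BF) / Log Input (ft^3)
LRF = 617 BF / 70.0 ft^3
LRF = 8.81 BF/ft^3

8.81


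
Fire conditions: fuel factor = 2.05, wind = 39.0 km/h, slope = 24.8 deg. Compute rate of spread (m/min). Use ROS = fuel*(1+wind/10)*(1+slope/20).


Formula: ROS = fuel * (1 + wind/10) * (1 + slope/20)
Wind factor = 1 + 39.0/10 = 4.9
Slope factor = 1 + 24.8/20 = 2.24
ROS = 2.05 * 4.9 * 2.24 = 22.5 m/min

22.5


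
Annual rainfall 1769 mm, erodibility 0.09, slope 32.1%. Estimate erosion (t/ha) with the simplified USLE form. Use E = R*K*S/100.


Formula: E = R * K * S / 100  (simplified USLE)
R * K = 1769 * 0.09 = 159.21
E = 159.21 * 32.1 / 100 = 51.11 t/ha

51.11


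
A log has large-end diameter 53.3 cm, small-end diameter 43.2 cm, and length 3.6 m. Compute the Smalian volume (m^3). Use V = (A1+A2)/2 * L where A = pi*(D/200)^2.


Smalian: V = (A1 + A2)/2 * L,  A = pi*(D/200)^2
A1 = pi*(53.3/200)^2 = 0.223123 m^2
A2 = pi*(43.2/200)^2 = 0.146574 m^2
V = (0.223123+0.146574)/2*3.6 = 0.6655 m^3

0.6655


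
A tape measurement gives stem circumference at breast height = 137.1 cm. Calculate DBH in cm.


Formula: DBH = C / pi
DBH = 137.1 / pi
pi = 3.14159...
DBH = 43.6 cm

43.6


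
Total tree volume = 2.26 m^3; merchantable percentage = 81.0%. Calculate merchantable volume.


Formula: MV = V_total * (merchantable_pct / 100)
Merchantable fraction = 81.0% / 100 = 0.81
MV = 2.26 m^3 * 0.81 = 1.831 m^3

1.831


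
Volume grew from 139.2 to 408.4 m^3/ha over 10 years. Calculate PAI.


Formula: PAI = (V_T2 - V_T1) / (T2 - T1)
Volume increment = 408.4 - 139.2 = 269.2 m^3/ha
PAI = 269.2 / 10 = 26.92 m^3/ha/year

26.92


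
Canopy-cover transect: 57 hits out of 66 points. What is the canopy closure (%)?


Formula: Canopy closure = covered points / total points * 100
Closure = 57 / 66 * 100
Closure = 0.8636 * 100 = 86.4%

86.4


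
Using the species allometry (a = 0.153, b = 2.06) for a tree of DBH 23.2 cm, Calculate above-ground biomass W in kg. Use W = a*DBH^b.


Formula: W = a * DBH^b  (allometric power law)
DBH^b = 23.2^2.06 = 649.9879
W = 0.153 * 649.9879 = 99.4 kg

99.4


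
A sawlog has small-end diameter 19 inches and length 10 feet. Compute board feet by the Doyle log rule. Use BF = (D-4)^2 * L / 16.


Doyle: BF = (D - 4)^2 * L / 16
Adjusted diameter = 19 - 4 = 15 in
(D-4)^2 = 15^2 = 225
BF = 225 * 10 / 16 = 141 BF

141


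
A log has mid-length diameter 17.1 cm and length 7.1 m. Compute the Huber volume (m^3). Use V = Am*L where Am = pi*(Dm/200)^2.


Huber: V = Am * L,  Am = pi*(Dm/200)^2
Am = pi*(17.1/200)^2 = 0.022966 m^2
V = 0.022966*7.1 = 0.1631 m^3

0.1631


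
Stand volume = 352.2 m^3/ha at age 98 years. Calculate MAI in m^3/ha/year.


Formula: MAI = Total Volume / Stand Age
MAI = 352.2 m^3/ha / 98 years
MAI = 3.59 m^3/ha/year

3.59


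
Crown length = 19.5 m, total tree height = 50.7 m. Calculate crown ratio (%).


Formula: Crown Ratio = (Crown Length / Total Height) * 100
CR = (19.5 m / 50.7 m) * 100
CR = 0.3846 * 100 = 38.5%

38.5


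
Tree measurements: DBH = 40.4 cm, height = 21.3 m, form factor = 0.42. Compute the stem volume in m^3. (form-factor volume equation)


Formula: V = pi * (DBH/200)^2 * H * ff
Radius = DBH/200 = 40.4/200 = 0.202 m
Radius^2 = 0.202^2 = 0.040804 m^2
V = pi * 0.040804 * 21.3 * 0.42
V = 1.147 m^3

1.147


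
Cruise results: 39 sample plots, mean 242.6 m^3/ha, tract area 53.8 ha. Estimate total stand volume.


Formula: Total Volume = Mean Volume per ha * Total Area
Total Volume = 242.6 m^3/ha * 53.8 ha
Total Volume = 13052 m^3

13052


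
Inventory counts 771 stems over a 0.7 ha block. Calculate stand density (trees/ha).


Formula: Stand Density = N_trees / Area_ha
Density = 771 trees / 0.7 ha
Density = 1101 trees/ha

1101


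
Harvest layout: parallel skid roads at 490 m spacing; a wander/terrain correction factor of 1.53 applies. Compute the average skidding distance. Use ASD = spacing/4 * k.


Formula: ASD = (spacing / 4) * correction
Uncorrected distance = spacing / 4 = 490 / 4 = 122.5 m
ASD = 122.5 * 1.53 = 187 m

187


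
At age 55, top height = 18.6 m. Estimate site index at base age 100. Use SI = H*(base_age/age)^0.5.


Formula: SI = H_dom * (base_age / age)^0.5
Age ratio = 100 / 55 = 1.81818
sqrt(age_ratio) = 1.3484
SI = 18.6 * 1.3484 = 25.1 m

25.1


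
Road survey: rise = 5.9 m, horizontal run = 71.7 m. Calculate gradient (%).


Formula: Gradient = rise / run * 100
Gradient = 5.9 / 71.7 * 100 = 8.2%

8.2


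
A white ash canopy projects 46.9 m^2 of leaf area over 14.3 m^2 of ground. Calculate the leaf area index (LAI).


Formula: LAI = total leaf area / ground area  (dimensionless)
LAI = 46.9 m^2 / 14.3 m^2
LAI = 3.28

3.28


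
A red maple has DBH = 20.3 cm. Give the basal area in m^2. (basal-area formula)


Formula: BA = pi * (DBH/2)^2 / 10000  (cm^2 to m^2)
Radius = DBH/2 = 20.3/2 = 10.15 cm
BA = pi * 10.15^2 / 10000
   = 323.6547 cm^2 / 10000
   = 0.0324 m^2

0.0324


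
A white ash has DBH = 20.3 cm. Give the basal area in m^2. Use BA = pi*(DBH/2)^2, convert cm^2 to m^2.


Formula: BA = pi * (DBH/2)^2 / 10000  (cm^2 to m^2)
Radius = DBH/2 = 20.3/2 = 10.15 cm
BA = pi * 10.15^2 / 10000
   = 323.6547 cm^2 / 10000
   = 0.0324 m^2

0.0324


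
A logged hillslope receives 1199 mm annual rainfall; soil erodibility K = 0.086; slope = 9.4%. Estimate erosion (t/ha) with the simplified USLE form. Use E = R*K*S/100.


Formula: E = R * K * S / 100  (simplified USLE)
R * K = 1199 * 0.086 = 103.114
E = 103.114 * 9.4 / 100 = 9.69 t/ha

9.69


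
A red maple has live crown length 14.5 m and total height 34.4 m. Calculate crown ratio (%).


Formula: Crown Ratio = (Crown Length / Total Height) * 100
CR = (14.5 m / 34.4 m) * 100
CR = 0.4215 * 100 = 42.2%

42.2


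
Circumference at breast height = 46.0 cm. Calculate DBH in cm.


Formula: DBH = C / pi
DBH = 46.0 / pi
pi = 3.14159...
DBH = 14.6 cm

14.6


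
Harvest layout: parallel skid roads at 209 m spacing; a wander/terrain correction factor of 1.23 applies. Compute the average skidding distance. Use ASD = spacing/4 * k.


Formula: ASD = (spacing / 4) * correction
Uncorrected distance = spacing / 4 = 209 / 4 = 52.25 m
ASD = 52.25 * 1.23 = 64 m

64


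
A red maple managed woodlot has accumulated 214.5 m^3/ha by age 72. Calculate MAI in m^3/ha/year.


Formula: MAI = Total Volume / Stand Age
MAI = 214.5 m^3/ha / 72 years
MAI = 2.98 m^3/ha/year

2.98


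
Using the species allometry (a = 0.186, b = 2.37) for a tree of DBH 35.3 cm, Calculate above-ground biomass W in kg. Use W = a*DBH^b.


Formula: W = a * DBH^b  (allometric power law)
DBH^b = 35.3^2.37 = 4658.285
W = 0.186 * 4658.285 = 866.4 kg

866.4


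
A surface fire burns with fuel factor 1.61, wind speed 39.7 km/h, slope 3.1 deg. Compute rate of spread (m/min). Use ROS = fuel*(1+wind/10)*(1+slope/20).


Formula: ROS = fuel * (1 + wind/10) * (1 + slope/20)
Wind factor = 1 + 39.7/10 = 4.97
Slope factor = 1 + 3.1/20 = 1.155
ROS = 1.61 * 4.97 * 1.155 = 9.24 m/min

9.24


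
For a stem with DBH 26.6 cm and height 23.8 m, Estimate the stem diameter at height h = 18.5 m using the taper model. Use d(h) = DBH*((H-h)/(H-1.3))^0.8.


Taper: d(h) = DBH * ((H - h) / (H - 1.3))^0.8
Numerator = H - h = 23.8 - 18.5 = 5.3 m
Denominator = H - 1.3 = 23.8 - 1.3 = 22.5 m
Ratio = 5.3 / 22.5 = 0.23556
d = 26.6 * 0.23556^0.8 = 8.4 cm

8.4


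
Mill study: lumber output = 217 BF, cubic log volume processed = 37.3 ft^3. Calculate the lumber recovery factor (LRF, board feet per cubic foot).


Formula: LRF = Lumber Output (BF) / Log Input (ft^3)
LRF = 217 BF / 37.3 ft^3
LRF = 5.82 BF/ft^3

5.82


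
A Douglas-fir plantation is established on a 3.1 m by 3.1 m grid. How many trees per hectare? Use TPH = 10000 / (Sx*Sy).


Formula: TPH = 10000 m^2/ha / (spacing_x * spacing_y)
Area per tree = 3.1 m * 3.1 m = 9.61 m^2
TPH = 10000 / 9.61 = 1041 trees/ha

1041


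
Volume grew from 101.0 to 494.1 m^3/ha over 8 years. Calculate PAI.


Formula: PAI = (V_T2 - V_T1) / (T2 - T1)
Volume increment = 494.1 - 101.0 = 393.1 m^3/ha
PAI = 393.1 / 8 = 49.14 m^3/ha/year

49.14


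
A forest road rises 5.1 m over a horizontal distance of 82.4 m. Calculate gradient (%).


Formula: Gradient = rise / run * 100
Gradient = 5.1 / 82.4 * 100 = 6.2%

6.2


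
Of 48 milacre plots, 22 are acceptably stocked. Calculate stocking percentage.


Formula: Stocking % = stocked plots / total plots * 100
Stocking = 22 / 48 * 100
Stocking = 0.4583 * 100 = 45.8%

45.8


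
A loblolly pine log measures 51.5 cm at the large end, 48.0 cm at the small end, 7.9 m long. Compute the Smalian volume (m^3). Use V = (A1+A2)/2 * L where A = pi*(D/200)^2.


Smalian: V = (A1 + A2)/2 * L,  A = pi*(D/200)^2
A1 = pi*(51.5/200)^2 = 0.208307 m^2
A2 = pi*(48.0/200)^2 = 0.180956 m^2
V = (0.208307+0.180956)/2*7.9 = 1.5376 m^3

1.5376


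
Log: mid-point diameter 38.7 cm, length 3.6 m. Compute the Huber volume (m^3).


Huber: V = Am * L,  Am = pi*(Dm/200)^2
Am = pi*(38.7/200)^2 = 0.117628 m^2
V = 0.117628*3.6 = 0.4235 m^3

0.4235


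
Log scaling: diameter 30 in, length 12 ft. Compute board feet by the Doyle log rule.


Doyle: BF = (D - 4)^2 * L / 16
Adjusted diameter = 30 - 4 = 26 in
(D-4)^2 = 26^2 = 676
BF = 676 * 12 / 16 = 507 BF

507


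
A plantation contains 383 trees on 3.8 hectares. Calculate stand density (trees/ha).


Formula: Stand Density = N_trees / Area_ha
Density = 383 trees / 3.8 ha
Density = 101 trees/ha

101


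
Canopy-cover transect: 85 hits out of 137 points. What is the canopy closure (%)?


Formula: Canopy closure = covered points / total points * 100
Closure = 85 / 137 * 100
Closure = 0.6204 * 100 = 62.0%

62.0


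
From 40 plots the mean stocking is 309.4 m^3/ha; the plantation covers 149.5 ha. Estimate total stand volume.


Formula: Total Volume = Mean Volume per ha * Total Area
Total Volume = 309.4 m^3/ha * 149.5 ha
Total Volume = 46255 m^3

46255


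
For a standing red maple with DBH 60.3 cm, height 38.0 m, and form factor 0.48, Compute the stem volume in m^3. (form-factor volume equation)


Formula: V = pi * (DBH/200)^2 * H * ff
Radius = DBH/200 = 60.3/200 = 0.3015 m
Radius^2 = 0.3015^2 = 0.09090225 m^2
V = pi * 0.09090225 * 38.0 * 0.48
V = 5.209 m^3

5.209


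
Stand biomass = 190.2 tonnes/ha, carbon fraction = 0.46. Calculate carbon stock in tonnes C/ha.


Formula: Carbon Stock = Biomass * Carbon Fraction
C = 190.2 t/ha * 0.46
C = 87.5 t C/ha

87.5


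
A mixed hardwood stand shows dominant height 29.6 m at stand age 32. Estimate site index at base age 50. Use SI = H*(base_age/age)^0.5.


Formula: SI = H_dom * (base_age / age)^0.5
Age ratio = 50 / 32 = 1.5625
sqrt(age_ratio) = 1.25
SI = 29.6 * 1.25 = 37.0 m

37.0


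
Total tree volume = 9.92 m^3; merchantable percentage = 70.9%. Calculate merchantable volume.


Formula: MV = V_total * (merchantable_pct / 100)
Merchantable fraction = 70.9% / 100 = 0.709
MV = 9.92 m^3 * 0.709 = 7.033 m^3

7.033


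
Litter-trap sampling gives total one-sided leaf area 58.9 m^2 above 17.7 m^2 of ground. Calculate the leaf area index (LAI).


Formula: LAI = total leaf area / ground area  (dimensionless)
LAI = 58.9 m^2 / 17.7 m^2
LAI = 3.33

3.33


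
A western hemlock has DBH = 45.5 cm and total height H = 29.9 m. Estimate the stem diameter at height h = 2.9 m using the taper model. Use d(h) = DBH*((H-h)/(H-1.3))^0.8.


Taper: d(h) = DBH * ((H - h) / (H - 1.3))^0.8
Numerator = H - h = 29.9 - 2.9 = 27.0 m
Denominator = H - 1.3 = 29.9 - 1.3 = 28.6 m
Ratio = 27.0 / 28.6 = 0.94406
d = 45.5 * 0.94406^0.8 = 43.5 cm

43.5


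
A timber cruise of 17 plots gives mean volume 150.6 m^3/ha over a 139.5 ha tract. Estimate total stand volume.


Formula: Total Volume = Mean Volume per ha * Total Area
Total Volume = 150.6 m^3/ha * 139.5 ha
Total Volume = 21009 m^3

21009


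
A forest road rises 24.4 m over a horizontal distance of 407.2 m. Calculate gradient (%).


Formula: Gradient = rise / run * 100
Gradient = 24.4 / 407.2 * 100 = 6.0%

6.0


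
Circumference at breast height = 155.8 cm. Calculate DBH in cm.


Formula: DBH = C / pi
DBH = 155.8 / pi
pi = 3.14159...
DBH = 49.6 cm

49.6


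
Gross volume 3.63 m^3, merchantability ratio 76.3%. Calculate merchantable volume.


Formula: MV = V_total * (merchantable_pct / 100)
Merchantable fraction = 76.3% / 100 = 0.763
MV = 3.63 m^3 * 0.763 = 2.77 m^3

2.77


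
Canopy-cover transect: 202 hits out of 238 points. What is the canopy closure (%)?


Formula: Canopy closure = covered points / total points * 100
Closure = 202 / 238 * 100
Closure = 0.8487 * 100 = 84.9%

84.9


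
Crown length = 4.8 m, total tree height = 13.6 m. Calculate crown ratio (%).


Formula: Crown Ratio = (Crown Length / Total Height) * 100
CR = (4.8 m / 13.6 m) * 100
CR = 0.3529 * 100 = 35.3%

35.3


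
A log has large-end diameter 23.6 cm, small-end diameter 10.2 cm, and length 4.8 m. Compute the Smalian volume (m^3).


Smalian: V = (A1 + A2)/2 * L,  A = pi*(D/200)^2
A1 = pi*(23.6/200)^2 = 0.043744 m^2
A2 = pi*(10.2/200)^2 = 0.008171 m^2
V = (0.043744+0.008171)/2*4.8 = 0.1246 m^3

0.1246


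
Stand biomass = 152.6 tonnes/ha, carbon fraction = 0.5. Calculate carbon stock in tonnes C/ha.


Formula: Carbon Stock = Biomass * Carbon Fraction
C = 152.6 t/ha * 0.5
C = 76.3 t C/ha

76.3


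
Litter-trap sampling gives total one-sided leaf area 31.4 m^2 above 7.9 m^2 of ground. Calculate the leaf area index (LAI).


Formula: LAI = total leaf area / ground area  (dimensionless)
LAI = 31.4 m^2 / 7.9 m^2
LAI = 3.97

3.97


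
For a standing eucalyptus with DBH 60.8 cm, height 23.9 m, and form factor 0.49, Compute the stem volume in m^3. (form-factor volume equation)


Formula: V = pi * (DBH/200)^2 * H * ff
Radius = DBH/200 = 60.8/200 = 0.304 m
Radius^2 = 0.304^2 = 0.092416 m^2
V = pi * 0.092416 * 23.9 * 0.49
V = 3.4 m^3

3.4


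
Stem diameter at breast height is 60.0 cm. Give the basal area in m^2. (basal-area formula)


Formula: BA = pi * (DBH/2)^2 / 10000  (cm^2 to m^2)
Radius = DBH/2 = 60.0/2 = 30.0 cm
BA = pi * 30.0^2 / 10000
   = 2827.4334 cm^2 / 10000
   = 0.2827 m^2

0.2827


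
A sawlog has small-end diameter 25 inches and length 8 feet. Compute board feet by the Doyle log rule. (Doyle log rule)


Doyle: BF = (D - 4)^2 * L / 16
Adjusted diameter = 25 - 4 = 21 in
(D-4)^2 = 21^2 = 441
BF = 441 * 8 / 16 = 221 BF

221


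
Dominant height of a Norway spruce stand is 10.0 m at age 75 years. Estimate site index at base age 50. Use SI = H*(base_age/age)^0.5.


Formula: SI = H_dom * (base_age / age)^0.5
Age ratio = 50 / 75 = 0.66667
sqrt(age_ratio) = 0.8165
SI = 10.0 * 0.8165 = 8.2 m

8.2


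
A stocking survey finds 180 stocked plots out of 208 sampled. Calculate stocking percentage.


Formula: Stocking % = stocked plots / total plots * 100
Stocking = 180 / 208 * 100
Stocking = 0.8654 * 100 = 86.5%

86.5


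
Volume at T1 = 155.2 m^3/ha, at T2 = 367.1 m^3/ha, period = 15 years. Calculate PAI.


Formula: PAI = (V_T2 - V_T1) / (T2 - T1)
Volume increment = 367.1 - 155.2 = 211.9 m^3/ha
PAI = 211.9 / 15 = 14.13 m^3/ha/year

14.13


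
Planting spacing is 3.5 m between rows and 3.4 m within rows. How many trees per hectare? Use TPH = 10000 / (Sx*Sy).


Formula: TPH = 10000 m^2/ha / (spacing_x * spacing_y)
Area per tree = 3.5 m * 3.4 m = 11.9 m^2
TPH = 10000 / 11.9 = 840 trees/ha

840


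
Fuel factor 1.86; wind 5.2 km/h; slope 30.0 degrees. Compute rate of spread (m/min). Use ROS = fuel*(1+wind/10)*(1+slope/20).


Formula: ROS = fuel * (1 + wind/10) * (1 + slope/20)
Wind factor = 1 + 5.2/10 = 1.52
Slope factor = 1 + 30.0/20 = 2.5
ROS = 1.86 * 1.52 * 2.5 = 7.07 m/min

7.07


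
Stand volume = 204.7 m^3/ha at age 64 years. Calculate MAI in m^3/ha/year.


Formula: MAI = Total Volume / Stand Age
MAI = 204.7 m^3/ha / 64 years
MAI = 3.2 m^3/ha/year

3.2


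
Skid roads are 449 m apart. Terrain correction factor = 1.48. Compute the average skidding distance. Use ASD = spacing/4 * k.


Formula: ASD = (spacing / 4) * correction
Uncorrected distance = spacing / 4 = 449 / 4 = 112.25 m
ASD = 112.25 * 1.48 = 166 m

166


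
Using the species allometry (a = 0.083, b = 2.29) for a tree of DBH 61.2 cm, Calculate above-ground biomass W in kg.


Formula: W = a * DBH^b  (allometric power law)
DBH^b = 61.2^2.29 = 12349.8237
W = 0.083 * 12349.8237 = 1025.0 kg

1025.0


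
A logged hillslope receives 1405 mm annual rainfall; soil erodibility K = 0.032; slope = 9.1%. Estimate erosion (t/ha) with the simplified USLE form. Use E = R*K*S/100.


Formula: E = R * K * S / 100  (simplified USLE)
R * K = 1405 * 0.032 = 44.96
E = 44.96 * 9.1 / 100 = 4.09 t/ha

4.09
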